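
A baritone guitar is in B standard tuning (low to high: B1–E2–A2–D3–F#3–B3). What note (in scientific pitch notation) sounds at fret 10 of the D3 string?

D3 is MIDI 50. Adding 10 gives 60, which is C4.

C4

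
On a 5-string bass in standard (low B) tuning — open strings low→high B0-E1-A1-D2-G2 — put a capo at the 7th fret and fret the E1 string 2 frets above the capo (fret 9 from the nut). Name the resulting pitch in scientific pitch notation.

C♯2

The capo raises the open E1 by 7 semitones to B1; fretting 2 more gives E1 + 7 + 2 = E1 + 9 semitones = C♯2.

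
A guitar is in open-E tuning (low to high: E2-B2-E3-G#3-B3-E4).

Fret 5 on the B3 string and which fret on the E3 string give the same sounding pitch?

12

B3 at fret 5 is B3 + 5 semitones = E4.
The open E3 string is 7 semitones below the open B3, so the same pitch on the E3 string lies at fret 5 + 7 = 12.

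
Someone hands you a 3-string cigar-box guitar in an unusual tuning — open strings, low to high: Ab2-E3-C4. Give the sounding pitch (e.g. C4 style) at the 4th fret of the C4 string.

E4

Each fret is one semitone, so C4 + 4 = E4.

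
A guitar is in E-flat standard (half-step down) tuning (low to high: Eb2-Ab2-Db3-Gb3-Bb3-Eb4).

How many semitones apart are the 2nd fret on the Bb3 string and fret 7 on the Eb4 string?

Bb3 at fret 2 → C4 (MIDI 60); Eb4 at fret 7 → Bb4 (MIDI 70).
60 − 70 = -10, so the two pitches are 10 semitones apart, with Bb4 the higher.

10 semitones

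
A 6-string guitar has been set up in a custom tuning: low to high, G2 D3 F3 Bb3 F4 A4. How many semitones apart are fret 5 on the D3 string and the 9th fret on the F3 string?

7 semitones

D3 at fret 5 → G3 (MIDI 55); F3 at fret 9 → D4 (MIDI 62).
55 − 62 = -7, so the two pitches are 7 semitones apart, with D4 the higher.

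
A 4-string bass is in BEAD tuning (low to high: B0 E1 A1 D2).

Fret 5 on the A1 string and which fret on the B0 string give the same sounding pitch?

15

A1 at fret 5 is A1 + 5 semitones = D2.
The open B0 string is 10 semitones below the open A1, so the same pitch on the B0 string lies at fret 5 + 10 = 15.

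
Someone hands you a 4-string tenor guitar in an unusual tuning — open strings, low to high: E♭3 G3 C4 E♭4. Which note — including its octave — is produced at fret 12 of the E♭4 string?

E♭4 is MIDI 63. Adding 12 gives 75, which is E♭5.
(Equivalently spelled D♯5.)

E♭5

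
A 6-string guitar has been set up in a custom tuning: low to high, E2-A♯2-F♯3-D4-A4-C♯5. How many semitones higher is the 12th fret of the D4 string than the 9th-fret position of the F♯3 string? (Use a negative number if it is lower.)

11 semitones

D4 at fret 12 → D5 (MIDI 74); F♯3 at fret 9 → D♯4 (MIDI 63).
74 − 63 = 11, so the two pitches are 11 semitones apart.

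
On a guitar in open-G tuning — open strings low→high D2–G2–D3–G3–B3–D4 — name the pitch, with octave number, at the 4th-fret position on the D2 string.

The open D2 string plus 4 semitones: D–D#–E–F–F#.
No B→C boundary is crossed, so the octave stays at 2.
(Equivalently spelled Gb2.)

F#2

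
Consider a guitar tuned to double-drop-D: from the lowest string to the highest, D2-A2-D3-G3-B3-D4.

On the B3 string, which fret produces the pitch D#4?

4

D#4 is 4 semitones above the open B3 (B–C–C#–D–D#), so it sits at fret 4.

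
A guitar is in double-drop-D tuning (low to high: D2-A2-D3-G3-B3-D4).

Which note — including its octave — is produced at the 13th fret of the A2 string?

Each fret is one semitone, so A2 + 13 = A♯3.
(Equivalently spelled B♭3.)

A♯3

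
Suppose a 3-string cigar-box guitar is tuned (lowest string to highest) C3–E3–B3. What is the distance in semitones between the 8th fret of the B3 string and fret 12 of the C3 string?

B3 at fret 8 → G4 (MIDI 67); C3 at fret 12 → C4 (MIDI 60).
67 − 60 = 7, so the two pitches are 7 semitones apart, with G4 the higher.

7 semitones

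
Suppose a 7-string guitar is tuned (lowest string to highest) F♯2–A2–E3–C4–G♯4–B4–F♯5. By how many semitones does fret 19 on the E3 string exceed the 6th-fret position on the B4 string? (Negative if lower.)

-6 semitones

E3 at fret 19 → B4 (MIDI 71); B4 at fret 6 → F5 (MIDI 77).
71 − 77 = -6, so the two pitches are 6 semitones apart.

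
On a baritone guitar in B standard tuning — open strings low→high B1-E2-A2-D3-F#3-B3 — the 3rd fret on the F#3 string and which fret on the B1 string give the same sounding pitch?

F#3 at fret 3 is F#3 + 3 semitones = A3.
The open B1 string is 19 semitones below the open F#3, so the same pitch on the B1 string lies at fret 3 + 19 = 22.

22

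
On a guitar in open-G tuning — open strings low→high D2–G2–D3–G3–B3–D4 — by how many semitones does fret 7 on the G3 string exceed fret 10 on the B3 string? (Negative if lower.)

G3 at fret 7 → D4 (MIDI 62); B3 at fret 10 → A4 (MIDI 69).
62 − 69 = -7, so the two pitches are 7 semitones apart.

-7 semitones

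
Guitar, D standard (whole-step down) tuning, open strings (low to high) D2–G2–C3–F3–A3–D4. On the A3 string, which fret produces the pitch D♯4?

6

D♯4 is 6 semitones above the open A3 (A–A#–B–C–C#–D–D#), so it sits at fret 6.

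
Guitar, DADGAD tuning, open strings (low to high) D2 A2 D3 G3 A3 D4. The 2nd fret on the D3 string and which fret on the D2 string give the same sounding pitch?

Fret 2 on D3 is MIDI 50 + 2 = 52 (E3). On the D2 string (open MIDI 38), that pitch is 52 − 38 = fret 14.

14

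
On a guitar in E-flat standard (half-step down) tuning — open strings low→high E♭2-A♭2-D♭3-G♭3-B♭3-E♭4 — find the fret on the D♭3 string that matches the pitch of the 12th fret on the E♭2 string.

Fret 12 on E♭2 is MIDI 39 + 12 = 51 (E♭3). On the D♭3 string (open MIDI 49), that pitch is 51 − 49 = fret 2.

2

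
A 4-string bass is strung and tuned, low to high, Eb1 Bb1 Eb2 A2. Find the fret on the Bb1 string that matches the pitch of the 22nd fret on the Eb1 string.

15

Eb1 at fret 22 is Eb1 + 22 semitones = Db3.
The open Bb1 string is 7 semitones above the open Eb1, so the same pitch on the Bb1 string lies at fret 22 − 7 = 15.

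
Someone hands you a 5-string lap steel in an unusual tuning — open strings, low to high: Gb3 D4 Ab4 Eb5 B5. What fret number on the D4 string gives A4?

7

A4 is 7 semitones above the open D4 (D–Eb–E–F–Gb–G–Ab–A), so it sits at fret 7.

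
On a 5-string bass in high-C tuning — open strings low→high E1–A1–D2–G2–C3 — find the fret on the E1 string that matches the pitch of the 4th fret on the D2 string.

14

Fret 4 on D2 is MIDI 38 + 4 = 42 (F♯2). On the E1 string (open MIDI 28), that pitch is 42 − 28 = fret 14.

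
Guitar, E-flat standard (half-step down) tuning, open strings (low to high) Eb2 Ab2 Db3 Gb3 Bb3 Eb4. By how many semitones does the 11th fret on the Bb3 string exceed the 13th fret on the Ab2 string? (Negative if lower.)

12 semitones

Bb3 at fret 11 → A4 (MIDI 69); Ab2 at fret 13 → A3 (MIDI 57).
69 − 57 = 12, so the two pitches are 12 semitones apart.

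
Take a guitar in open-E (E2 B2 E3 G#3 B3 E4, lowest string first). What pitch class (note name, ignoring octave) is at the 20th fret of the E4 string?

E4 is MIDI 64. Adding 20 gives 84; 84 mod 12 = 0, i.e. C.

C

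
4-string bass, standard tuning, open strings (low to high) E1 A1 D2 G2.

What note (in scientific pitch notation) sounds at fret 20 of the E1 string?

C3

E1 is MIDI 28. Adding 20 gives 48, which is C3.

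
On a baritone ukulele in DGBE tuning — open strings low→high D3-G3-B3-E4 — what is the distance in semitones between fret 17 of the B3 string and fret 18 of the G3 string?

3 semitones

B3 at fret 17 → E5 (MIDI 76); G3 at fret 18 → C#5 (MIDI 73).
76 − 73 = 3, so the two pitches are 3 semitones apart, with E5 the higher.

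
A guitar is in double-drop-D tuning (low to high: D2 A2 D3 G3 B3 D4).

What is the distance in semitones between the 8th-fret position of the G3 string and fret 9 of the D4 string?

8 semitones

G3 at fret 8 → D#4 (MIDI 63); D4 at fret 9 → B4 (MIDI 71).
63 − 71 = -8, so the two pitches are 8 semitones apart, with B4 the higher.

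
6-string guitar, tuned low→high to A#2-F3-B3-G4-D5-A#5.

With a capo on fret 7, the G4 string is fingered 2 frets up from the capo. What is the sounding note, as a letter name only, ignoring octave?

The capo raises the open G4 by 7 semitones to D5; fretting 2 more gives G4 + 7 + 2 = G4 + 9 semitones, landing on E.

E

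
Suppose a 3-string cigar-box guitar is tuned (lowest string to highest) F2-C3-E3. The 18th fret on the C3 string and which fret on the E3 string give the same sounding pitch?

14

Fret 18 on C3 is MIDI 48 + 18 = 66 (F♯4). On the E3 string (open MIDI 52), that pitch is 66 − 52 = fret 14.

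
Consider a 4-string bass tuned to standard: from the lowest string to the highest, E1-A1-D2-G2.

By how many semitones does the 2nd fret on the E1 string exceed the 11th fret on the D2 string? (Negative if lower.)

E1 at fret 2 → F#1 (MIDI 30); D2 at fret 11 → C#3 (MIDI 49).
30 − 49 = -19, so the two pitches are 19 semitones apart.

-19 semitones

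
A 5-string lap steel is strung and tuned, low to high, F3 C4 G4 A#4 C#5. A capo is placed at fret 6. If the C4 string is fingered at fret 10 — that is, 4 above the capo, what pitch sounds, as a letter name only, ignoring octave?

A#

The capo raises the open C4 by 6 semitones to F#4; fretting 4 more gives C4 + 6 + 4 = C4 + 10 semitones, landing on A#.
(Also written Bb.)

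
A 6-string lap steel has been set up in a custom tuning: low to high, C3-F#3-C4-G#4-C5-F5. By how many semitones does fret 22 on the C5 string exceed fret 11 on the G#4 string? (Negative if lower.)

C5 at fret 22 → A#6 (MIDI 94); G#4 at fret 11 → G5 (MIDI 79).
94 − 79 = 15, so the two pitches are 15 semitones apart.

15 semitones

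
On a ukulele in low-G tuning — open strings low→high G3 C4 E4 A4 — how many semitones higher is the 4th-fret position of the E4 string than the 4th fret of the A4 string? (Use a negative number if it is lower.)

-5 semitones

E4 at fret 4 → G#4 (MIDI 68); A4 at fret 4 → C#5 (MIDI 73).
68 − 73 = -5, so the two pitches are 5 semitones apart.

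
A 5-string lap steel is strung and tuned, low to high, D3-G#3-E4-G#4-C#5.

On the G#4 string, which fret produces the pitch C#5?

C#5 is 5 semitones above the open G#4 (G#–A–A#–B–C–C#), so it sits at fret 5.

5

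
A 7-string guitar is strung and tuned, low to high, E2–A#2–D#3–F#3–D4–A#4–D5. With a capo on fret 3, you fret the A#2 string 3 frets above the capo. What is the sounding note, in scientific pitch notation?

The capo raises the open A#2 by 3 semitones to C#3; fretting 3 more gives A#2 + 3 + 3 = A#2 + 6 semitones = E3.

E3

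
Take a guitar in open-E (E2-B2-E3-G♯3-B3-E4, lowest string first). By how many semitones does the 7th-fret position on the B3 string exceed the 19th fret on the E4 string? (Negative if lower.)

-17 semitones

B3 at fret 7 → F♯4 (MIDI 66); E4 at fret 19 → B5 (MIDI 83).
66 − 83 = -17, so the two pitches are 17 semitones apart.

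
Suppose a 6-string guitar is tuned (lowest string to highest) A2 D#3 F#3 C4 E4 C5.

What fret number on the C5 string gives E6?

16

E6 is 16 semitones above the open C5 (C–C#–D–D#–…–D–D#–E), so it sits at fret 16.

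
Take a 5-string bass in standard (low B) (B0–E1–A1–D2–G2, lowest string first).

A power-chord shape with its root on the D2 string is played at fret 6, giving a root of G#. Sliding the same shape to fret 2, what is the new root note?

Moving from fret 6 to fret 2 shifts the root by -4 semitones.
G# down 4 semitones is E.

E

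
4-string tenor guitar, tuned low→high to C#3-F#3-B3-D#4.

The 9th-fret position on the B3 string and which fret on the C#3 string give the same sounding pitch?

19

Fret 9 on B3 is MIDI 59 + 9 = 68 (G#4). On the C#3 string (open MIDI 49), that pitch is 68 − 49 = fret 19.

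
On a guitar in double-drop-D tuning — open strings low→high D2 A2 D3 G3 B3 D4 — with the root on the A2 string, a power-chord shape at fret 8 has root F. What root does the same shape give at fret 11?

G#

Moving from fret 8 to fret 11 shifts the root by 3 semitones.
F up 3 semitones is G#.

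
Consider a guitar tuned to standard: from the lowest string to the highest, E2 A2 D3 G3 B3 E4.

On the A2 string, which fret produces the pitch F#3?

9

F#3 is 9 semitones above the open A2 (A–A#–B–C–C#–D–D#–E–F–F#), so it sits at fret 9.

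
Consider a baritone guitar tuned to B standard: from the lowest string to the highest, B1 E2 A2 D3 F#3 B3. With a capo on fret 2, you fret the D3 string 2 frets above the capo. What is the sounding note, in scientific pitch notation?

F#3

The capo raises the open D3 by 2 semitones to E3; fretting 2 more gives D3 + 2 + 2 = D3 + 4 semitones = F#3.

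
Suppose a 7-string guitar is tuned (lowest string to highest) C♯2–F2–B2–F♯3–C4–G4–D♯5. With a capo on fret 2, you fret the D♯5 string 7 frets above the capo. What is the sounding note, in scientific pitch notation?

The capo raises the open D♯5 by 2 semitones to F5; fretting 7 more gives D♯5 + 2 + 7 = D♯5 + 9 semitones = C6.

C6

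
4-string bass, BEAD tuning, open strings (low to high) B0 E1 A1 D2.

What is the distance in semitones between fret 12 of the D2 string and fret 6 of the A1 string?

D2 at fret 12 → D3 (MIDI 50); A1 at fret 6 → D♯2 (MIDI 39).
50 − 39 = 11, so the two pitches are 11 semitones apart, with D3 the higher.

11 semitones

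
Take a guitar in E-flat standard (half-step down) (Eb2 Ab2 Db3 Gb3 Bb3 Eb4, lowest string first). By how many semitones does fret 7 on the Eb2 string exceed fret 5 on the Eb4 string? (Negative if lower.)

Eb2 at fret 7 → Bb2 (MIDI 46); Eb4 at fret 5 → Ab4 (MIDI 68).
46 − 68 = -22, so the two pitches are 22 semitones apart.

-22 semitones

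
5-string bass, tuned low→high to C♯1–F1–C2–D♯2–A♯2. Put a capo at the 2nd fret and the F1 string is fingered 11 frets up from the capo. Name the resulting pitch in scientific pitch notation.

F♯2

The capo raises the open F1 by 2 semitones to G1; fretting 11 more gives F1 + 2 + 11 = F1 + 13 semitones = F♯2.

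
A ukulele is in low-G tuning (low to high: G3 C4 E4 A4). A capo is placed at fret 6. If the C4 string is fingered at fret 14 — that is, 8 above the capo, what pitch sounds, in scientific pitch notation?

D5

The capo raises the open C4 by 6 semitones to F#4; fretting 8 more gives C4 + 6 + 8 = C4 + 14 semitones = D5.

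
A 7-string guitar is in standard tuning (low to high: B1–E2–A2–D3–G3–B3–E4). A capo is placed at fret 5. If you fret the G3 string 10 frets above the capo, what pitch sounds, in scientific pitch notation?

A#4

The capo raises the open G3 by 5 semitones to C4; fretting 10 more gives G3 + 5 + 10 = G3 + 15 semitones = A#4.
(Also written Bb.)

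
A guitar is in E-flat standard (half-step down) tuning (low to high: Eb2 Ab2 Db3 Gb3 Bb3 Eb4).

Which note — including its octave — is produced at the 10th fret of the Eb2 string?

Each fret is one semitone, so Eb2 + 10 = Db3.
(Equivalently spelled C#3.)

Db3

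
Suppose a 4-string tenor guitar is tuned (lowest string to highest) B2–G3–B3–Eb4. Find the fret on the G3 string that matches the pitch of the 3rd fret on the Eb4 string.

11

Eb4 at fret 3 is Eb4 + 3 semitones = Gb4.
The open G3 string is 8 semitones below the open Eb4, so the same pitch on the G3 string lies at fret 3 + 8 = 11.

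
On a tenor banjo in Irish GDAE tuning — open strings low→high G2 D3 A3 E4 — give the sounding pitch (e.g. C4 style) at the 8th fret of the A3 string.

Each fret is one semitone, so A3 + 8 = F4.

F4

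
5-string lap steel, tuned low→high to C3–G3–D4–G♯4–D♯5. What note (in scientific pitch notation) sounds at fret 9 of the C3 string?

C3 is MIDI 48. Adding 9 gives 57, which is A3.

A3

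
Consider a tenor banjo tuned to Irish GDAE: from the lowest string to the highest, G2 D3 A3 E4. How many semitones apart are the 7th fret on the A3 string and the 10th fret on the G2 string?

A3 at fret 7 → E4 (MIDI 64); G2 at fret 10 → F3 (MIDI 53).
64 − 53 = 11, so the two pitches are 11 semitones apart, with E4 the higher.

11 semitones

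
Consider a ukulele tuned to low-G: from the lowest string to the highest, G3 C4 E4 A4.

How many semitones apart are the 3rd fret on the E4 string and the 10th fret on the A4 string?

E4 at fret 3 → G4 (MIDI 67); A4 at fret 10 → G5 (MIDI 79).
67 − 79 = -12, so the two pitches are 12 semitones apart, with G5 the higher.

12 semitones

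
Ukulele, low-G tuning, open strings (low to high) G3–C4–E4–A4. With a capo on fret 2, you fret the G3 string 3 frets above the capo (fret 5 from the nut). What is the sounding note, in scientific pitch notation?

The capo raises the open G3 by 2 semitones to A3; fretting 3 more gives G3 + 2 + 3 = G3 + 5 semitones = C4.

C4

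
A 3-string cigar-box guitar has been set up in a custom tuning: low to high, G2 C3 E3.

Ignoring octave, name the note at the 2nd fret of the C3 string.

D

C3 is MIDI 48. Adding 2 gives 50; 50 mod 12 = 2, i.e. D.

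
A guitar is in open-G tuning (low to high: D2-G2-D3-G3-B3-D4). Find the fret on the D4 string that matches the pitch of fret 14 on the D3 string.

Fret 14 on D3 is MIDI 50 + 14 = 64 (E4). On the D4 string (open MIDI 62), that pitch is 64 − 62 = fret 2.

2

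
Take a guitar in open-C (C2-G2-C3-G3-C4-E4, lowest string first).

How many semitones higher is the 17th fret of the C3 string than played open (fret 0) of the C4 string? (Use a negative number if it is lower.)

C3 at fret 17 → F4 (MIDI 65); C4 at fret 0 → C4 (MIDI 60).
65 − 60 = 5, so the two pitches are 5 semitones apart.

5 semitones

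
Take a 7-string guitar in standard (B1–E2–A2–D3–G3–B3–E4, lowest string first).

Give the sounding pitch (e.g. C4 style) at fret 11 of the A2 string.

Each fret is one semitone, so A2 + 11 = G♯3.
(Equivalently spelled A♭3.)

G♯3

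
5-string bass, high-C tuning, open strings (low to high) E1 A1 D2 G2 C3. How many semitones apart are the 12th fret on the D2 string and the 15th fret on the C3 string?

D2 at fret 12 → D3 (MIDI 50); C3 at fret 15 → D#4 (MIDI 63).
50 − 63 = -13, so the two pitches are 13 semitones apart, with D#4 the higher.

13 semitones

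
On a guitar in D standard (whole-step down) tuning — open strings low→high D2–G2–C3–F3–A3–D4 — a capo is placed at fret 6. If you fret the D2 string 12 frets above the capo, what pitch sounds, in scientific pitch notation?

The capo raises the open D2 by 6 semitones to G#2; fretting 12 more gives D2 + 6 + 12 = D2 + 18 semitones = G#3.
(Also written Ab.)

G#3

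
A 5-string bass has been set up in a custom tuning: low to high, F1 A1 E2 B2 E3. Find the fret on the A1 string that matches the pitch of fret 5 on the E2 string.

12

E2 at fret 5 is E2 + 5 semitones = A2.
The open A1 string is 7 semitones below the open E2, so the same pitch on the A1 string lies at fret 5 + 7 = 12.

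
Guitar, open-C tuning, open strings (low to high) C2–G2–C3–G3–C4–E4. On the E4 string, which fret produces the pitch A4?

5

A4 is 5 semitones above the open E4 (E–F–F#–G–G#–A), so it sits at fret 5.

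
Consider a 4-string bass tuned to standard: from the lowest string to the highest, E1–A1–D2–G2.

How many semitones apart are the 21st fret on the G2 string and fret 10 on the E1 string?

26 semitones

G2 at fret 21 → E4 (MIDI 64); E1 at fret 10 → D2 (MIDI 38).
64 − 38 = 26, so the two pitches are 26 semitones apart, with E4 the higher.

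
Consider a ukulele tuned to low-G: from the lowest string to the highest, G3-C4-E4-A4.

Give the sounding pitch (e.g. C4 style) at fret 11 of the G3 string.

F♯4

The open G3 string plus 11 semitones: G–G#–A–A#–…–E–F–F#.
The walk passes from B into C once, so the octave number goes from 3 to 4.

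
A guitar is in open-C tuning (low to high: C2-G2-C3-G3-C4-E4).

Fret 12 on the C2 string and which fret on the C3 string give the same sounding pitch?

0

Fret 12 on C2 is MIDI 36 + 12 = 48 (C3). On the C3 string (open MIDI 48), that pitch is 48 − 48 = fret 0.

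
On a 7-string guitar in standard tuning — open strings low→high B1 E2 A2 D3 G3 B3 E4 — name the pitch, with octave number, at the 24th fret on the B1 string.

B3

B1 is MIDI 35. Adding 24 gives 59, which is B3.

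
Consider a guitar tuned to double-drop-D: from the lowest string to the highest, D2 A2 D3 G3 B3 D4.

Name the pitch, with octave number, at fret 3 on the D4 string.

F4

The open D4 string plus 3 semitones: D–D#–E–F.
No B→C boundary is crossed, so the octave stays at 4.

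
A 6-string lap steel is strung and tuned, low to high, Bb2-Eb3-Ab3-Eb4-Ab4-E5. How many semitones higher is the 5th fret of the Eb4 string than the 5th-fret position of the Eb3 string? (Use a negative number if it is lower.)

Eb4 at fret 5 → Ab4 (MIDI 68); Eb3 at fret 5 → Ab3 (MIDI 56).
68 − 56 = 12, so the two pitches are 12 semitones apart.

12 semitones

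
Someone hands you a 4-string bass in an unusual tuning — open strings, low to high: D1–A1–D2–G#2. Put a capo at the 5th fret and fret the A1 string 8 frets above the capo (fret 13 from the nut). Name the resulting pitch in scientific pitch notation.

A#2

The capo raises the open A1 by 5 semitones to D2; fretting 8 more gives A1 + 5 + 8 = A1 + 13 semitones = A#2.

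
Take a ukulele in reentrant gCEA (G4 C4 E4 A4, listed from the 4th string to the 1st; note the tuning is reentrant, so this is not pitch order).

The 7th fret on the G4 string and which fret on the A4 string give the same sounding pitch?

5

Fret 7 on G4 is MIDI 67 + 7 = 74 (D5). On the A4 string (open MIDI 69), that pitch is 74 − 69 = fret 5.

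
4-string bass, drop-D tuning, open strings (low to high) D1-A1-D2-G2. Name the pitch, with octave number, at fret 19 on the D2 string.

D2 is MIDI 38. Adding 19 gives 57, which is A3.

A3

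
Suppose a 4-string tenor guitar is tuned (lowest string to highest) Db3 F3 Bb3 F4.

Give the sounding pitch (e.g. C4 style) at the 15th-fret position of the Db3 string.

E4

Db3 is MIDI 49. Adding 15 gives 64, which is E4.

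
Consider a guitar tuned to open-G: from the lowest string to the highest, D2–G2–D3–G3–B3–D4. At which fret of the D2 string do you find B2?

B2 is 9 semitones above the open D2 (D–D#–E–F–F#–G–G#–A–A#–B), so it sits at fret 9.

9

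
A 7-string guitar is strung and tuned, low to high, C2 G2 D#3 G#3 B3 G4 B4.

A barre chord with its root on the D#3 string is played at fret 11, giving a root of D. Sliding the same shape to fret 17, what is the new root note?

Moving from fret 11 to fret 17 shifts the root by 6 semitones.
D up 6 semitones is G#.

G#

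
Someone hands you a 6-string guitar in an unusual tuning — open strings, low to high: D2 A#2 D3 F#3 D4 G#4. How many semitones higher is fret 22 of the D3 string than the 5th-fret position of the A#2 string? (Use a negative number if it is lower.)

21 semitones

D3 at fret 22 → C5 (MIDI 72); A#2 at fret 5 → D#3 (MIDI 51).
72 − 51 = 21, so the two pitches are 21 semitones apart.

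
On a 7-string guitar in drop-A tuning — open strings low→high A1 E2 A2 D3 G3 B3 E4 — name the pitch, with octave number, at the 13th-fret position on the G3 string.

The open G3 string plus 13 semitones: G–G#–A–A#–…–F#–G–G#.
The walk passes from B into C once, so the octave number goes from 3 to 4.
(Equivalently spelled Ab4.)

G#4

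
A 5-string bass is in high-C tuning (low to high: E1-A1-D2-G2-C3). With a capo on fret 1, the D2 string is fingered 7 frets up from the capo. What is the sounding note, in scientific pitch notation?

The capo raises the open D2 by 1 semitone to D#2; fretting 7 more gives D2 + 1 + 7 = D2 + 8 semitones = A#2.

A#2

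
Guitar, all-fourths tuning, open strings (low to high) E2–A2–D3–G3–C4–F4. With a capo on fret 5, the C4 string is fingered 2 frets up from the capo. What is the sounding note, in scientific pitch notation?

G4

The capo raises the open C4 by 5 semitones to F4; fretting 2 more gives C4 + 5 + 2 = C4 + 7 semitones = G4.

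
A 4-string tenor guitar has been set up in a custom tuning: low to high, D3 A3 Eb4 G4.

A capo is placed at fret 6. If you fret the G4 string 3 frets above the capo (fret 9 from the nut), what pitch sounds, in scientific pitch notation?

E5

The capo raises the open G4 by 6 semitones to Db5; fretting 3 more gives G4 + 6 + 3 = G4 + 9 semitones = E5.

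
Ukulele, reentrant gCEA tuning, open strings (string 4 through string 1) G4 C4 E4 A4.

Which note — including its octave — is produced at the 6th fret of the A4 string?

Each fret is one semitone, so A4 + 6 = D#5.
(Equivalently spelled Eb5.)

D#5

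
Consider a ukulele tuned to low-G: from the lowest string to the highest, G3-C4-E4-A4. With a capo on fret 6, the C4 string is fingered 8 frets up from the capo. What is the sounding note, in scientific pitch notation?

D5

The capo raises the open C4 by 6 semitones to F♯4; fretting 8 more gives C4 + 6 + 8 = C4 + 14 semitones = D5.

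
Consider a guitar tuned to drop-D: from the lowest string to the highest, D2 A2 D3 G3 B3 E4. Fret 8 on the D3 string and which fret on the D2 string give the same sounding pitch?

Fret 8 on D3 is MIDI 50 + 8 = 58 (A#3). On the D2 string (open MIDI 38), that pitch is 58 − 38 = fret 20.

20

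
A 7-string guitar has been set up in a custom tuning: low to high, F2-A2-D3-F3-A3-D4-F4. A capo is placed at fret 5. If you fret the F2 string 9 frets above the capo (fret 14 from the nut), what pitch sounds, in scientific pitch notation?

The capo raises the open F2 by 5 semitones to A#2; fretting 9 more gives F2 + 5 + 9 = F2 + 14 semitones = G3.

G3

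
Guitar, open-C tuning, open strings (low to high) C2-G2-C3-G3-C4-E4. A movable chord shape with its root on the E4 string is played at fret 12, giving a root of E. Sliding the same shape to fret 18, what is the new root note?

Moving from fret 12 to fret 18 shifts the root by 6 semitones.
E up 6 semitones is A♯.

A♯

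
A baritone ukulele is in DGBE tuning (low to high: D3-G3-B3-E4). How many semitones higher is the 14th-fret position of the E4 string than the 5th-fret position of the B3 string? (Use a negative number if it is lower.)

14 semitones

E4 at fret 14 → F#5 (MIDI 78); B3 at fret 5 → E4 (MIDI 64).
78 − 64 = 14, so the two pitches are 14 semitones apart.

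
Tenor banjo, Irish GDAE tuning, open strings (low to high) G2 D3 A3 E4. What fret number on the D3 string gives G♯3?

G♯3 is 6 semitones above the open D3 (D–D#–E–F–F#–G–G#), so it sits at fret 6.

6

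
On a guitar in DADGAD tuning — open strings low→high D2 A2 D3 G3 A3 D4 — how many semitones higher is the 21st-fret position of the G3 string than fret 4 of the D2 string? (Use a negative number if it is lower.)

34 semitones

G3 at fret 21 → E5 (MIDI 76); D2 at fret 4 → F♯2 (MIDI 42).
76 − 42 = 34, so the two pitches are 34 semitones apart.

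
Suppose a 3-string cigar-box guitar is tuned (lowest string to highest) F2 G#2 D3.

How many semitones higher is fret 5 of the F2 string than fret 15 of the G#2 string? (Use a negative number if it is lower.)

-13 semitones

F2 at fret 5 → A#2 (MIDI 46); G#2 at fret 15 → B3 (MIDI 59).
46 − 59 = -13, so the two pitches are 13 semitones apart.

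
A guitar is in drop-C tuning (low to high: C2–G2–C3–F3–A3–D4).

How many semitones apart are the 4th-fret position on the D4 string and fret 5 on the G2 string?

D4 at fret 4 → F#4 (MIDI 66); G2 at fret 5 → C3 (MIDI 48).
66 − 48 = 18, so the two pitches are 18 semitones apart, with F#4 the higher.

18 semitones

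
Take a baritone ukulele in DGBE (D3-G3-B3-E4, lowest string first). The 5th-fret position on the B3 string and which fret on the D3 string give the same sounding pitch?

14

B3 at fret 5 is B3 + 5 semitones = E4.
The open D3 string is 9 semitones below the open B3, so the same pitch on the D3 string lies at fret 5 + 9 = 14.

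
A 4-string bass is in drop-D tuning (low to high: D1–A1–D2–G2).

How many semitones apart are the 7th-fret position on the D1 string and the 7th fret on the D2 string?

D1 at fret 7 → A1 (MIDI 33); D2 at fret 7 → A2 (MIDI 45).
33 − 45 = -12, so the two pitches are 12 semitones apart, with A2 the higher.

12 semitones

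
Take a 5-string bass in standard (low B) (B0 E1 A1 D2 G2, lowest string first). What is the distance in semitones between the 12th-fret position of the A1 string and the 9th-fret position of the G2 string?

7 semitones

A1 at fret 12 → A2 (MIDI 45); G2 at fret 9 → E3 (MIDI 52).
45 − 52 = -7, so the two pitches are 7 semitones apart, with E3 the higher.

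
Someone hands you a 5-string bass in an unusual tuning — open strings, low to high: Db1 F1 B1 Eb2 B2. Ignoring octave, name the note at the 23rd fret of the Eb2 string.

D

Each fret is one semitone, so Eb2 + 23 = D.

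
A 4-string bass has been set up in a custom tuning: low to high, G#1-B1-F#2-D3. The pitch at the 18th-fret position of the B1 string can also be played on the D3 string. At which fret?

B1 at fret 18 is B1 + 18 semitones = F3.
The open D3 string is 15 semitones above the open B1, so the same pitch on the D3 string lies at fret 18 − 15 = 3.

3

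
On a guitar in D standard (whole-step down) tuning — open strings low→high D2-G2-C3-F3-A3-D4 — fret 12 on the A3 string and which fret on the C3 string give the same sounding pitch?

21

A3 at fret 12 is A3 + 12 semitones = A4.
The open C3 string is 9 semitones below the open A3, so the same pitch on the C3 string lies at fret 12 + 9 = 21.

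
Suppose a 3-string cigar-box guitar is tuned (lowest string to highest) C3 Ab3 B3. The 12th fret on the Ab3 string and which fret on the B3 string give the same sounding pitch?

9

Ab3 at fret 12 is Ab3 + 12 semitones = Ab4.
The open B3 string is 3 semitones above the open Ab3, so the same pitch on the B3 string lies at fret 12 − 3 = 9.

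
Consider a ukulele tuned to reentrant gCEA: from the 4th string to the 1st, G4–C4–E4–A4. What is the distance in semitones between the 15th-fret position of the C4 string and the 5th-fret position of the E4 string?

6 semitones

C4 at fret 15 → D♯5 (MIDI 75); E4 at fret 5 → A4 (MIDI 69).
75 − 69 = 6, so the two pitches are 6 semitones apart, with D♯5 the higher.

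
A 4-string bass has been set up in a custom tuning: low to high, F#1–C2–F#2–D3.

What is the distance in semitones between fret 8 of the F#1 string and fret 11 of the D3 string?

F#1 at fret 8 → D2 (MIDI 38); D3 at fret 11 → C#4 (MIDI 61).
38 − 61 = -23, so the two pitches are 23 semitones apart, with C#4 the higher.

23 semitones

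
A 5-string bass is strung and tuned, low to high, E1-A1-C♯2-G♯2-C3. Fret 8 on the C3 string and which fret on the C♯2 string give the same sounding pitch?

C3 at fret 8 is C3 + 8 semitones = G♯3.
The open C♯2 string is 11 semitones below the open C3, so the same pitch on the C♯2 string lies at fret 8 + 11 = 19.

19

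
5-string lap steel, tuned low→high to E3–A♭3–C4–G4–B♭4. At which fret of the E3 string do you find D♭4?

D♭4 is 9 semitones above the open E3 (E–F–Gb–G–Ab–A–Bb–B–C–Db), so it sits at fret 9.

9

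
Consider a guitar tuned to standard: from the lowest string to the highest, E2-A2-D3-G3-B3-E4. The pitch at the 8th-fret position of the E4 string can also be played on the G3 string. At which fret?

17

E4 at fret 8 is E4 + 8 semitones = C5.
The open G3 string is 9 semitones below the open E4, so the same pitch on the G3 string lies at fret 8 + 9 = 17.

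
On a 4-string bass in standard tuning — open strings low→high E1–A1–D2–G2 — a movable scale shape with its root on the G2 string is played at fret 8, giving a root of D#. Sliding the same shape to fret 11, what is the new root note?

Moving from fret 8 to fret 11 shifts the root by 3 semitones.
D# up 3 semitones is F#.

F#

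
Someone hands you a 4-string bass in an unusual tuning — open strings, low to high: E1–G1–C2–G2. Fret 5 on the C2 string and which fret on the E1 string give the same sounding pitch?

13

C2 at fret 5 is C2 + 5 semitones = F2.
The open E1 string is 8 semitones below the open C2, so the same pitch on the E1 string lies at fret 5 + 8 = 13.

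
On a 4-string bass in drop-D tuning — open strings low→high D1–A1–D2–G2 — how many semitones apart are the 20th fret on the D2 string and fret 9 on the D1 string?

D2 at fret 20 → A#3 (MIDI 58); D1 at fret 9 → B1 (MIDI 35).
58 − 35 = 23, so the two pitches are 23 semitones apart, with A#3 the higher.

23 semitones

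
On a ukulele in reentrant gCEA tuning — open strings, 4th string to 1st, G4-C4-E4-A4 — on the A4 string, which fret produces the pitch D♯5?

D♯5 is 6 semitones above the open A4 (A–A#–B–C–C#–D–D#), so it sits at fret 6.

6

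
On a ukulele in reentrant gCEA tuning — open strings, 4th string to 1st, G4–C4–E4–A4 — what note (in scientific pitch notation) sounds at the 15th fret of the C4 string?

C4 is MIDI 60. Adding 15 gives 75, which is D#5.

D#5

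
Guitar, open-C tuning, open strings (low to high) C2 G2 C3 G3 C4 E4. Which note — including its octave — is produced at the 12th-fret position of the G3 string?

G4

G3 is MIDI 55. Adding 12 gives 67, which is G4.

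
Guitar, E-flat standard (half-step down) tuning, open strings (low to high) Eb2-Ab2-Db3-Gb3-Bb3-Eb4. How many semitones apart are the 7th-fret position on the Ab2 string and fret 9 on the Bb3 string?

16 semitones

Ab2 at fret 7 → Eb3 (MIDI 51); Bb3 at fret 9 → G4 (MIDI 67).
51 − 67 = -16, so the two pitches are 16 semitones apart, with G4 the higher.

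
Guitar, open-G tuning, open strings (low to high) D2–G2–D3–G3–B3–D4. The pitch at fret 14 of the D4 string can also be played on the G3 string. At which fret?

D4 at fret 14 is D4 + 14 semitones = E5.
The open G3 string is 7 semitones below the open D4, so the same pitch on the G3 string lies at fret 14 + 7 = 21.

21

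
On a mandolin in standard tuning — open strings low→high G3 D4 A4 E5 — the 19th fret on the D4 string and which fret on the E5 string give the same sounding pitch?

5

D4 at fret 19 is D4 + 19 semitones = A5.
The open E5 string is 14 semitones above the open D4, so the same pitch on the E5 string lies at fret 19 − 14 = 5.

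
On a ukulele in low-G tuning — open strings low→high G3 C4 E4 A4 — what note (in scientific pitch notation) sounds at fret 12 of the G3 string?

G3 is MIDI 55. Adding 12 gives 67, which is G4.

G4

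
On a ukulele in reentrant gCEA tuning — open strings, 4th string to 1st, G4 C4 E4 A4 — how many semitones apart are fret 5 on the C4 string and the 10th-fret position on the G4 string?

12 semitones

C4 at fret 5 → F4 (MIDI 65); G4 at fret 10 → F5 (MIDI 77).
65 − 77 = -12, so the two pitches are 12 semitones apart, with F5 the higher.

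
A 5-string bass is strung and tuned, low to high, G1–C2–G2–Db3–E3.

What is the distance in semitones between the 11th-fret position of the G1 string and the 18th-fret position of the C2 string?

12 semitones

G1 at fret 11 → Gb2 (MIDI 42); C2 at fret 18 → Gb3 (MIDI 54).
42 − 54 = -12, so the two pitches are 12 semitones apart, with Gb3 the higher.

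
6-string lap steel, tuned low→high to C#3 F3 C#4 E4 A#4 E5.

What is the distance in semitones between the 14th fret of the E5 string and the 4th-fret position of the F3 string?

33 semitones

E5 at fret 14 → F#6 (MIDI 90); F3 at fret 4 → A3 (MIDI 57).
90 − 57 = 33, so the two pitches are 33 semitones apart, with F#6 the higher.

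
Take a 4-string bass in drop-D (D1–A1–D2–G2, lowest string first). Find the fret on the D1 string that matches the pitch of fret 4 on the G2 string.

21

G2 at fret 4 is G2 + 4 semitones = B2.
The open D1 string is 17 semitones below the open G2, so the same pitch on the D1 string lies at fret 4 + 17 = 21.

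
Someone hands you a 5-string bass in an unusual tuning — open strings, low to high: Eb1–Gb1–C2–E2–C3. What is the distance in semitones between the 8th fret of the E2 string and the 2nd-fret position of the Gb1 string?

E2 at fret 8 → C3 (MIDI 48); Gb1 at fret 2 → Ab1 (MIDI 32).
48 − 32 = 16, so the two pitches are 16 semitones apart, with C3 the higher.

16 semitones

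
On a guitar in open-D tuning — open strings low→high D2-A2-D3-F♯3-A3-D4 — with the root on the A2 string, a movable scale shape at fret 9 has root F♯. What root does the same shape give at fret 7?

E

Moving from fret 9 to fret 7 shifts the root by -2 semitones.
F♯ down 2 semitones is E.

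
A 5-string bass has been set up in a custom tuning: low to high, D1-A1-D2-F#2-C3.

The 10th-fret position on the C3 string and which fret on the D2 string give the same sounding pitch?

20

C3 at fret 10 is C3 + 10 semitones = A#3.
The open D2 string is 10 semitones below the open C3, so the same pitch on the D2 string lies at fret 10 + 10 = 20.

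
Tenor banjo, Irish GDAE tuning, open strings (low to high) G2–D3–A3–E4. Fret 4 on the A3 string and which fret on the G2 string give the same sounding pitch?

Fret 4 on A3 is MIDI 57 + 4 = 61 (C#4). On the G2 string (open MIDI 43), that pitch is 61 − 43 = fret 18.

18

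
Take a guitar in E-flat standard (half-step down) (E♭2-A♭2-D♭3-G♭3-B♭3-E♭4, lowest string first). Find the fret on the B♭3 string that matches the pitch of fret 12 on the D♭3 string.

Fret 12 on D♭3 is MIDI 49 + 12 = 61 (D♭4). On the B♭3 string (open MIDI 58), that pitch is 61 − 58 = fret 3.

3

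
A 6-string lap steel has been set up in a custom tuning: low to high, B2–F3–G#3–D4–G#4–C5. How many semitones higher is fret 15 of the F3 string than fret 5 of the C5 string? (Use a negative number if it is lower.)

-9 semitones

F3 at fret 15 → G#4 (MIDI 68); C5 at fret 5 → F5 (MIDI 77).
68 − 77 = -9, so the two pitches are 9 semitones apart.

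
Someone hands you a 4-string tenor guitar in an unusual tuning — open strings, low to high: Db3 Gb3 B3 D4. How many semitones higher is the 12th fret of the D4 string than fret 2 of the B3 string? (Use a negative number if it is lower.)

D4 at fret 12 → D5 (MIDI 74); B3 at fret 2 → Db4 (MIDI 61).
74 − 61 = 13, so the two pitches are 13 semitones apart.

13 semitones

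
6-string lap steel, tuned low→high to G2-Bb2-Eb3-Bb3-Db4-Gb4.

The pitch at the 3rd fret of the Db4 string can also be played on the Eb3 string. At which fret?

Fret 3 on Db4 is MIDI 61 + 3 = 64 (E4). On the Eb3 string (open MIDI 51), that pitch is 64 − 51 = fret 13.

13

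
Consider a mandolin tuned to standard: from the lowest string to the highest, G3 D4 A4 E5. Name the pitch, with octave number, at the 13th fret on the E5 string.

F6

E5 is MIDI 76. Adding 13 gives 89, which is F6.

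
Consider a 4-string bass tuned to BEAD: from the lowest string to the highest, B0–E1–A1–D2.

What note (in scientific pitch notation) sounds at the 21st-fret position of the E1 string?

Each fret is one semitone, so E1 + 21 = C#3.

C#3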